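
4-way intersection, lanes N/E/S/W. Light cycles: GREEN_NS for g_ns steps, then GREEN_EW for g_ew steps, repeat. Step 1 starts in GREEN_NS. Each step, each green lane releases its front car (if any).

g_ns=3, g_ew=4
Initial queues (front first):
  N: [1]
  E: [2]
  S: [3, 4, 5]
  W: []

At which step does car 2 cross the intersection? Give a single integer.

Step 1 [NS]: N:car1-GO,E:wait,S:car3-GO,W:wait | queues: N=0 E=1 S=2 W=0
Step 2 [NS]: N:empty,E:wait,S:car4-GO,W:wait | queues: N=0 E=1 S=1 W=0
Step 3 [NS]: N:empty,E:wait,S:car5-GO,W:wait | queues: N=0 E=1 S=0 W=0
Step 4 [EW]: N:wait,E:car2-GO,S:wait,W:empty | queues: N=0 E=0 S=0 W=0
Car 2 crosses at step 4

4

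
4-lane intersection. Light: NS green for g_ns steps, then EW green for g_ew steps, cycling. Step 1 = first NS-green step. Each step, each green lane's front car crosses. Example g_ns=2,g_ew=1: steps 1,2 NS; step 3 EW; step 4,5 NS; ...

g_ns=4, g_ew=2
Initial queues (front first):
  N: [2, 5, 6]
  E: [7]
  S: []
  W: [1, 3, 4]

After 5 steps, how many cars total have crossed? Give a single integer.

Step 1 [NS]: N:car2-GO,E:wait,S:empty,W:wait | queues: N=2 E=1 S=0 W=3
Step 2 [NS]: N:car5-GO,E:wait,S:empty,W:wait | queues: N=1 E=1 S=0 W=3
Step 3 [NS]: N:car6-GO,E:wait,S:empty,W:wait | queues: N=0 E=1 S=0 W=3
Step 4 [NS]: N:empty,E:wait,S:empty,W:wait | queues: N=0 E=1 S=0 W=3
Step 5 [EW]: N:wait,E:car7-GO,S:wait,W:car1-GO | queues: N=0 E=0 S=0 W=2
Cars crossed by step 5: 5

Answer: 5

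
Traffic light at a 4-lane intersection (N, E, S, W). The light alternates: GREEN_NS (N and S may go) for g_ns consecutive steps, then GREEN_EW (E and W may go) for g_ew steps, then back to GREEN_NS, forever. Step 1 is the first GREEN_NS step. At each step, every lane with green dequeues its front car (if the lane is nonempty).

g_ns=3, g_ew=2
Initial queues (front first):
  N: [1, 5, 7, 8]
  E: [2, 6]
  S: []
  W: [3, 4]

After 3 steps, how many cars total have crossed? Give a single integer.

Answer: 3

Derivation:
Step 1 [NS]: N:car1-GO,E:wait,S:empty,W:wait | queues: N=3 E=2 S=0 W=2
Step 2 [NS]: N:car5-GO,E:wait,S:empty,W:wait | queues: N=2 E=2 S=0 W=2
Step 3 [NS]: N:car7-GO,E:wait,S:empty,W:wait | queues: N=1 E=2 S=0 W=2
Cars crossed by step 3: 3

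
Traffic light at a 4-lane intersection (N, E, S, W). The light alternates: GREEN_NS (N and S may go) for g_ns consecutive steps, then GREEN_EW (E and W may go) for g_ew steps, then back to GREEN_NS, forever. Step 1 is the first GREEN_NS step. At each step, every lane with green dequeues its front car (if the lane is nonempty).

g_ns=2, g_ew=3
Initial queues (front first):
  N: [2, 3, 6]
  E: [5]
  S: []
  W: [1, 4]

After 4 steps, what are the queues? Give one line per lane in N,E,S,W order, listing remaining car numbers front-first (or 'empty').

Step 1 [NS]: N:car2-GO,E:wait,S:empty,W:wait | queues: N=2 E=1 S=0 W=2
Step 2 [NS]: N:car3-GO,E:wait,S:empty,W:wait | queues: N=1 E=1 S=0 W=2
Step 3 [EW]: N:wait,E:car5-GO,S:wait,W:car1-GO | queues: N=1 E=0 S=0 W=1
Step 4 [EW]: N:wait,E:empty,S:wait,W:car4-GO | queues: N=1 E=0 S=0 W=0

N: 6
E: empty
S: empty
W: empty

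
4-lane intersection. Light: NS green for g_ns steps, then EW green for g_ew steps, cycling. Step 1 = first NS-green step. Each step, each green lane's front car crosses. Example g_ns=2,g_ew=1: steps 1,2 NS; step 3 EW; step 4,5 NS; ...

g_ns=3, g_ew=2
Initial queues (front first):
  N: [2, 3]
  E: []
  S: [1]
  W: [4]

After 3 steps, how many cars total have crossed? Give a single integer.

Answer: 3

Derivation:
Step 1 [NS]: N:car2-GO,E:wait,S:car1-GO,W:wait | queues: N=1 E=0 S=0 W=1
Step 2 [NS]: N:car3-GO,E:wait,S:empty,W:wait | queues: N=0 E=0 S=0 W=1
Step 3 [NS]: N:empty,E:wait,S:empty,W:wait | queues: N=0 E=0 S=0 W=1
Cars crossed by step 3: 3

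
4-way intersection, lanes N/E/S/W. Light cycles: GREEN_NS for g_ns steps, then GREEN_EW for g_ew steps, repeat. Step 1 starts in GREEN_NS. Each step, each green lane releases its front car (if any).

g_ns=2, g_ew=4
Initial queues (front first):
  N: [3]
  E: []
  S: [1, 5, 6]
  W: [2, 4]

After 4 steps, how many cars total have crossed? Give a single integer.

Answer: 5

Derivation:
Step 1 [NS]: N:car3-GO,E:wait,S:car1-GO,W:wait | queues: N=0 E=0 S=2 W=2
Step 2 [NS]: N:empty,E:wait,S:car5-GO,W:wait | queues: N=0 E=0 S=1 W=2
Step 3 [EW]: N:wait,E:empty,S:wait,W:car2-GO | queues: N=0 E=0 S=1 W=1
Step 4 [EW]: N:wait,E:empty,S:wait,W:car4-GO | queues: N=0 E=0 S=1 W=0
Cars crossed by step 4: 5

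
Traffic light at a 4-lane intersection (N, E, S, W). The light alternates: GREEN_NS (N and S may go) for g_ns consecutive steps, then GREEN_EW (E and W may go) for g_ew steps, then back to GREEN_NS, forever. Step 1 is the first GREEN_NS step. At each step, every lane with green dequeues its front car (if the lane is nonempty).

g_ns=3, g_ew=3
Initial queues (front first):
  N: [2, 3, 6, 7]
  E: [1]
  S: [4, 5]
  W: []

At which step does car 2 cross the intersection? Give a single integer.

Step 1 [NS]: N:car2-GO,E:wait,S:car4-GO,W:wait | queues: N=3 E=1 S=1 W=0
Step 2 [NS]: N:car3-GO,E:wait,S:car5-GO,W:wait | queues: N=2 E=1 S=0 W=0
Step 3 [NS]: N:car6-GO,E:wait,S:empty,W:wait | queues: N=1 E=1 S=0 W=0
Step 4 [EW]: N:wait,E:car1-GO,S:wait,W:empty | queues: N=1 E=0 S=0 W=0
Step 5 [EW]: N:wait,E:empty,S:wait,W:empty | queues: N=1 E=0 S=0 W=0
Step 6 [EW]: N:wait,E:empty,S:wait,W:empty | queues: N=1 E=0 S=0 W=0
Step 7 [NS]: N:car7-GO,E:wait,S:empty,W:wait | queues: N=0 E=0 S=0 W=0
Car 2 crosses at step 1

1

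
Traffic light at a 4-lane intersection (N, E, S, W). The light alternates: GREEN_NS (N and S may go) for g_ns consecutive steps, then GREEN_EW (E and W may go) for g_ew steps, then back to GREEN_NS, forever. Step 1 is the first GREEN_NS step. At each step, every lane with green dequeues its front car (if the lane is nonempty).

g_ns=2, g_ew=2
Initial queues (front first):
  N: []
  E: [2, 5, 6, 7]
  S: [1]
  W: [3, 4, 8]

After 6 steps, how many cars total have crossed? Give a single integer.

Answer: 5

Derivation:
Step 1 [NS]: N:empty,E:wait,S:car1-GO,W:wait | queues: N=0 E=4 S=0 W=3
Step 2 [NS]: N:empty,E:wait,S:empty,W:wait | queues: N=0 E=4 S=0 W=3
Step 3 [EW]: N:wait,E:car2-GO,S:wait,W:car3-GO | queues: N=0 E=3 S=0 W=2
Step 4 [EW]: N:wait,E:car5-GO,S:wait,W:car4-GO | queues: N=0 E=2 S=0 W=1
Step 5 [NS]: N:empty,E:wait,S:empty,W:wait | queues: N=0 E=2 S=0 W=1
Step 6 [NS]: N:empty,E:wait,S:empty,W:wait | queues: N=0 E=2 S=0 W=1
Cars crossed by step 6: 5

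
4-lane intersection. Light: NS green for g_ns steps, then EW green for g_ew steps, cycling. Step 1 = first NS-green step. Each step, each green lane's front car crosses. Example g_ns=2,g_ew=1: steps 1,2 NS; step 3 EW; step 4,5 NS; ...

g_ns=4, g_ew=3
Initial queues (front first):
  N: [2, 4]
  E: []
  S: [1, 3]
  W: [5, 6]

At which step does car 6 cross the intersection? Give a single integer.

Step 1 [NS]: N:car2-GO,E:wait,S:car1-GO,W:wait | queues: N=1 E=0 S=1 W=2
Step 2 [NS]: N:car4-GO,E:wait,S:car3-GO,W:wait | queues: N=0 E=0 S=0 W=2
Step 3 [NS]: N:empty,E:wait,S:empty,W:wait | queues: N=0 E=0 S=0 W=2
Step 4 [NS]: N:empty,E:wait,S:empty,W:wait | queues: N=0 E=0 S=0 W=2
Step 5 [EW]: N:wait,E:empty,S:wait,W:car5-GO | queues: N=0 E=0 S=0 W=1
Step 6 [EW]: N:wait,E:empty,S:wait,W:car6-GO | queues: N=0 E=0 S=0 W=0
Car 6 crosses at step 6

6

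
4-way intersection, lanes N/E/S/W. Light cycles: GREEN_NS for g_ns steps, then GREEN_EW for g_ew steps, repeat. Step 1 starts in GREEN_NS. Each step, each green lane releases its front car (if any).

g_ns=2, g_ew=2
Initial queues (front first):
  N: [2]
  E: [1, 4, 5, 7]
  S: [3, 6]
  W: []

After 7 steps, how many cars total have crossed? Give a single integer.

Answer: 6

Derivation:
Step 1 [NS]: N:car2-GO,E:wait,S:car3-GO,W:wait | queues: N=0 E=4 S=1 W=0
Step 2 [NS]: N:empty,E:wait,S:car6-GO,W:wait | queues: N=0 E=4 S=0 W=0
Step 3 [EW]: N:wait,E:car1-GO,S:wait,W:empty | queues: N=0 E=3 S=0 W=0
Step 4 [EW]: N:wait,E:car4-GO,S:wait,W:empty | queues: N=0 E=2 S=0 W=0
Step 5 [NS]: N:empty,E:wait,S:empty,W:wait | queues: N=0 E=2 S=0 W=0
Step 6 [NS]: N:empty,E:wait,S:empty,W:wait | queues: N=0 E=2 S=0 W=0
Step 7 [EW]: N:wait,E:car5-GO,S:wait,W:empty | queues: N=0 E=1 S=0 W=0
Cars crossed by step 7: 6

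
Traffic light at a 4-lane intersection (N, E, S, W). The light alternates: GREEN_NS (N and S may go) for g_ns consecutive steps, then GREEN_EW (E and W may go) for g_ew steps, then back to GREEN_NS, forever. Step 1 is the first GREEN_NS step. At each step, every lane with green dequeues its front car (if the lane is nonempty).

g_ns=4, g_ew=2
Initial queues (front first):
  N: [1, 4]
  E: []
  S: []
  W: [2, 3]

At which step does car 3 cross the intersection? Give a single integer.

Step 1 [NS]: N:car1-GO,E:wait,S:empty,W:wait | queues: N=1 E=0 S=0 W=2
Step 2 [NS]: N:car4-GO,E:wait,S:empty,W:wait | queues: N=0 E=0 S=0 W=2
Step 3 [NS]: N:empty,E:wait,S:empty,W:wait | queues: N=0 E=0 S=0 W=2
Step 4 [NS]: N:empty,E:wait,S:empty,W:wait | queues: N=0 E=0 S=0 W=2
Step 5 [EW]: N:wait,E:empty,S:wait,W:car2-GO | queues: N=0 E=0 S=0 W=1
Step 6 [EW]: N:wait,E:empty,S:wait,W:car3-GO | queues: N=0 E=0 S=0 W=0
Car 3 crosses at step 6

6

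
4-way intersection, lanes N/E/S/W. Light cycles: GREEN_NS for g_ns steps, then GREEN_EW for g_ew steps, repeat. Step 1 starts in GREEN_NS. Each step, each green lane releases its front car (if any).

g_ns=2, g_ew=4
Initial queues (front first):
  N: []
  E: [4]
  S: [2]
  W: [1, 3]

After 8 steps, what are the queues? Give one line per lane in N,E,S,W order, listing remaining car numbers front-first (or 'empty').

Step 1 [NS]: N:empty,E:wait,S:car2-GO,W:wait | queues: N=0 E=1 S=0 W=2
Step 2 [NS]: N:empty,E:wait,S:empty,W:wait | queues: N=0 E=1 S=0 W=2
Step 3 [EW]: N:wait,E:car4-GO,S:wait,W:car1-GO | queues: N=0 E=0 S=0 W=1
Step 4 [EW]: N:wait,E:empty,S:wait,W:car3-GO | queues: N=0 E=0 S=0 W=0

N: empty
E: empty
S: empty
W: empty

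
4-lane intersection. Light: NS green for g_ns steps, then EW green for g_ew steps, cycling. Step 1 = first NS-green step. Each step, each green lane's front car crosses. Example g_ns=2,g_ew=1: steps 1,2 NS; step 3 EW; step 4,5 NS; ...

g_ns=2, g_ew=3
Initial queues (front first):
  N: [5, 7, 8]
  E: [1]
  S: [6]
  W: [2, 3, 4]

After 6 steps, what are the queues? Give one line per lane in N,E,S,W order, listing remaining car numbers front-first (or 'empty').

Step 1 [NS]: N:car5-GO,E:wait,S:car6-GO,W:wait | queues: N=2 E=1 S=0 W=3
Step 2 [NS]: N:car7-GO,E:wait,S:empty,W:wait | queues: N=1 E=1 S=0 W=3
Step 3 [EW]: N:wait,E:car1-GO,S:wait,W:car2-GO | queues: N=1 E=0 S=0 W=2
Step 4 [EW]: N:wait,E:empty,S:wait,W:car3-GO | queues: N=1 E=0 S=0 W=1
Step 5 [EW]: N:wait,E:empty,S:wait,W:car4-GO | queues: N=1 E=0 S=0 W=0
Step 6 [NS]: N:car8-GO,E:wait,S:empty,W:wait | queues: N=0 E=0 S=0 W=0

N: empty
E: empty
S: empty
W: empty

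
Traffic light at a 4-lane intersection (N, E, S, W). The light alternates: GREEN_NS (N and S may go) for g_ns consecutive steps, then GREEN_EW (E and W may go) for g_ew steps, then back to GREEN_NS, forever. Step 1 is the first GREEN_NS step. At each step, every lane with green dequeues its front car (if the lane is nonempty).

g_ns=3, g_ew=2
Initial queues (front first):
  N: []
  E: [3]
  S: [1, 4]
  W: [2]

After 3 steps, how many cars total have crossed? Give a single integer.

Answer: 2

Derivation:
Step 1 [NS]: N:empty,E:wait,S:car1-GO,W:wait | queues: N=0 E=1 S=1 W=1
Step 2 [NS]: N:empty,E:wait,S:car4-GO,W:wait | queues: N=0 E=1 S=0 W=1
Step 3 [NS]: N:empty,E:wait,S:empty,W:wait | queues: N=0 E=1 S=0 W=1
Cars crossed by step 3: 2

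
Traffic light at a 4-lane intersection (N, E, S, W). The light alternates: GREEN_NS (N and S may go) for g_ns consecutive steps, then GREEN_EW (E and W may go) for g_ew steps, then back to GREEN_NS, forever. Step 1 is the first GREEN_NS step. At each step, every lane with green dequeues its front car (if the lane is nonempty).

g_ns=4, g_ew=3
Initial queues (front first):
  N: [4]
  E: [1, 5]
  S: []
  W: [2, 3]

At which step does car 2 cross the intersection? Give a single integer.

Step 1 [NS]: N:car4-GO,E:wait,S:empty,W:wait | queues: N=0 E=2 S=0 W=2
Step 2 [NS]: N:empty,E:wait,S:empty,W:wait | queues: N=0 E=2 S=0 W=2
Step 3 [NS]: N:empty,E:wait,S:empty,W:wait | queues: N=0 E=2 S=0 W=2
Step 4 [NS]: N:empty,E:wait,S:empty,W:wait | queues: N=0 E=2 S=0 W=2
Step 5 [EW]: N:wait,E:car1-GO,S:wait,W:car2-GO | queues: N=0 E=1 S=0 W=1
Step 6 [EW]: N:wait,E:car5-GO,S:wait,W:car3-GO | queues: N=0 E=0 S=0 W=0
Car 2 crosses at step 5

5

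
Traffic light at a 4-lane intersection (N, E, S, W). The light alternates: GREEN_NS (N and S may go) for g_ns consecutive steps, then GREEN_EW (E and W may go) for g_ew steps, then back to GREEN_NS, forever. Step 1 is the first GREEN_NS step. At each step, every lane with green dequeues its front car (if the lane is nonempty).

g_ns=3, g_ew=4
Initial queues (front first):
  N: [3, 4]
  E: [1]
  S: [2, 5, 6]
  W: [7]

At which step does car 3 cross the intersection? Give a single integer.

Step 1 [NS]: N:car3-GO,E:wait,S:car2-GO,W:wait | queues: N=1 E=1 S=2 W=1
Step 2 [NS]: N:car4-GO,E:wait,S:car5-GO,W:wait | queues: N=0 E=1 S=1 W=1
Step 3 [NS]: N:empty,E:wait,S:car6-GO,W:wait | queues: N=0 E=1 S=0 W=1
Step 4 [EW]: N:wait,E:car1-GO,S:wait,W:car7-GO | queues: N=0 E=0 S=0 W=0
Car 3 crosses at step 1

1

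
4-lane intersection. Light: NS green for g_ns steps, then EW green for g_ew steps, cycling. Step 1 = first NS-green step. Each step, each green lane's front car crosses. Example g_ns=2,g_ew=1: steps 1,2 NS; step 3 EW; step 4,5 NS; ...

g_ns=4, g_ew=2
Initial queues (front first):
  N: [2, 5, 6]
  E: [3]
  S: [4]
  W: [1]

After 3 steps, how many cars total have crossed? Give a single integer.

Step 1 [NS]: N:car2-GO,E:wait,S:car4-GO,W:wait | queues: N=2 E=1 S=0 W=1
Step 2 [NS]: N:car5-GO,E:wait,S:empty,W:wait | queues: N=1 E=1 S=0 W=1
Step 3 [NS]: N:car6-GO,E:wait,S:empty,W:wait | queues: N=0 E=1 S=0 W=1
Cars crossed by step 3: 4

Answer: 4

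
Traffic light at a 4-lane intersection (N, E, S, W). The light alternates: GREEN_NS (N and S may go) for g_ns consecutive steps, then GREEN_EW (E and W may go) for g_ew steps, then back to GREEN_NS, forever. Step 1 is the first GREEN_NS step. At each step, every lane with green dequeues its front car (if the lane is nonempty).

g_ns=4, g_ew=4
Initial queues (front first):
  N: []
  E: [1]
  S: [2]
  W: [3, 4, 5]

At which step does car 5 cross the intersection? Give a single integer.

Step 1 [NS]: N:empty,E:wait,S:car2-GO,W:wait | queues: N=0 E=1 S=0 W=3
Step 2 [NS]: N:empty,E:wait,S:empty,W:wait | queues: N=0 E=1 S=0 W=3
Step 3 [NS]: N:empty,E:wait,S:empty,W:wait | queues: N=0 E=1 S=0 W=3
Step 4 [NS]: N:empty,E:wait,S:empty,W:wait | queues: N=0 E=1 S=0 W=3
Step 5 [EW]: N:wait,E:car1-GO,S:wait,W:car3-GO | queues: N=0 E=0 S=0 W=2
Step 6 [EW]: N:wait,E:empty,S:wait,W:car4-GO | queues: N=0 E=0 S=0 W=1
Step 7 [EW]: N:wait,E:empty,S:wait,W:car5-GO | queues: N=0 E=0 S=0 W=0
Car 5 crosses at step 7

7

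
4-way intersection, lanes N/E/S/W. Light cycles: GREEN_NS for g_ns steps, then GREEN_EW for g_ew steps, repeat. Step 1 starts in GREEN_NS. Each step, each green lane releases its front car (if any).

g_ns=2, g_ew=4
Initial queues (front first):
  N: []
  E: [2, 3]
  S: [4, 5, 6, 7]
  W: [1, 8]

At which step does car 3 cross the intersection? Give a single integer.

Step 1 [NS]: N:empty,E:wait,S:car4-GO,W:wait | queues: N=0 E=2 S=3 W=2
Step 2 [NS]: N:empty,E:wait,S:car5-GO,W:wait | queues: N=0 E=2 S=2 W=2
Step 3 [EW]: N:wait,E:car2-GO,S:wait,W:car1-GO | queues: N=0 E=1 S=2 W=1
Step 4 [EW]: N:wait,E:car3-GO,S:wait,W:car8-GO | queues: N=0 E=0 S=2 W=0
Step 5 [EW]: N:wait,E:empty,S:wait,W:empty | queues: N=0 E=0 S=2 W=0
Step 6 [EW]: N:wait,E:empty,S:wait,W:empty | queues: N=0 E=0 S=2 W=0
Step 7 [NS]: N:empty,E:wait,S:car6-GO,W:wait | queues: N=0 E=0 S=1 W=0
Step 8 [NS]: N:empty,E:wait,S:car7-GO,W:wait | queues: N=0 E=0 S=0 W=0
Car 3 crosses at step 4

4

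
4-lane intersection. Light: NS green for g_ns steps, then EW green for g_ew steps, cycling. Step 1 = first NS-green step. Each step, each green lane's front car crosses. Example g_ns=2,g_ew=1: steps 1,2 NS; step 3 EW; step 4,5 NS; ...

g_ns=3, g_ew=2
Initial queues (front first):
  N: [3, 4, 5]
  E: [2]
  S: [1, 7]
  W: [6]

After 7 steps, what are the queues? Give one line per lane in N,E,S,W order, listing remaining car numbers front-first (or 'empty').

Step 1 [NS]: N:car3-GO,E:wait,S:car1-GO,W:wait | queues: N=2 E=1 S=1 W=1
Step 2 [NS]: N:car4-GO,E:wait,S:car7-GO,W:wait | queues: N=1 E=1 S=0 W=1
Step 3 [NS]: N:car5-GO,E:wait,S:empty,W:wait | queues: N=0 E=1 S=0 W=1
Step 4 [EW]: N:wait,E:car2-GO,S:wait,W:car6-GO | queues: N=0 E=0 S=0 W=0

N: empty
E: empty
S: empty
W: empty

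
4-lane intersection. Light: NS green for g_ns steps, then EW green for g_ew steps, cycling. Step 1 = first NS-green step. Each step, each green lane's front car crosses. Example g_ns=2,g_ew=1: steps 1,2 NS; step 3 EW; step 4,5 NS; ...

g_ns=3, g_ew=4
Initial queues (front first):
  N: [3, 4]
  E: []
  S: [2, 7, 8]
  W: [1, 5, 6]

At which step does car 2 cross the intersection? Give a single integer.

Step 1 [NS]: N:car3-GO,E:wait,S:car2-GO,W:wait | queues: N=1 E=0 S=2 W=3
Step 2 [NS]: N:car4-GO,E:wait,S:car7-GO,W:wait | queues: N=0 E=0 S=1 W=3
Step 3 [NS]: N:empty,E:wait,S:car8-GO,W:wait | queues: N=0 E=0 S=0 W=3
Step 4 [EW]: N:wait,E:empty,S:wait,W:car1-GO | queues: N=0 E=0 S=0 W=2
Step 5 [EW]: N:wait,E:empty,S:wait,W:car5-GO | queues: N=0 E=0 S=0 W=1
Step 6 [EW]: N:wait,E:empty,S:wait,W:car6-GO | queues: N=0 E=0 S=0 W=0
Car 2 crosses at step 1

1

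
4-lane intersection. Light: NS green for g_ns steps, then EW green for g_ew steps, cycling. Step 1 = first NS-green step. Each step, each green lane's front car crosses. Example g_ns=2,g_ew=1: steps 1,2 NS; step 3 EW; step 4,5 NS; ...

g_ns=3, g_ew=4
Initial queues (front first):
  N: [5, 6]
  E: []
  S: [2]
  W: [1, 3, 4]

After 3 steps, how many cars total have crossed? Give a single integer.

Answer: 3

Derivation:
Step 1 [NS]: N:car5-GO,E:wait,S:car2-GO,W:wait | queues: N=1 E=0 S=0 W=3
Step 2 [NS]: N:car6-GO,E:wait,S:empty,W:wait | queues: N=0 E=0 S=0 W=3
Step 3 [NS]: N:empty,E:wait,S:empty,W:wait | queues: N=0 E=0 S=0 W=3
Cars crossed by step 3: 3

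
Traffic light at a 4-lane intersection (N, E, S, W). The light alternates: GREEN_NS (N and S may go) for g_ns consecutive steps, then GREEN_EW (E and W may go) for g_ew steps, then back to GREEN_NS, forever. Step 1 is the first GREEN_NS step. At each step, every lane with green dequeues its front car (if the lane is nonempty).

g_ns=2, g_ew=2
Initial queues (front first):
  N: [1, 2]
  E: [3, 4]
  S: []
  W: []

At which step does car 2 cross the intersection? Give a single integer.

Step 1 [NS]: N:car1-GO,E:wait,S:empty,W:wait | queues: N=1 E=2 S=0 W=0
Step 2 [NS]: N:car2-GO,E:wait,S:empty,W:wait | queues: N=0 E=2 S=0 W=0
Step 3 [EW]: N:wait,E:car3-GO,S:wait,W:empty | queues: N=0 E=1 S=0 W=0
Step 4 [EW]: N:wait,E:car4-GO,S:wait,W:empty | queues: N=0 E=0 S=0 W=0
Car 2 crosses at step 2

2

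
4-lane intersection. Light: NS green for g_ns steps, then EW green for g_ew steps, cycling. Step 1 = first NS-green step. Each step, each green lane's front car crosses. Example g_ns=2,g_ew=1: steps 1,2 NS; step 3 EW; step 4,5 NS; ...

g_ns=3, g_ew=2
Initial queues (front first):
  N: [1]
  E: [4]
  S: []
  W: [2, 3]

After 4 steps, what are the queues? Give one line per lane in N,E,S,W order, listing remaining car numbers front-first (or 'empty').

Step 1 [NS]: N:car1-GO,E:wait,S:empty,W:wait | queues: N=0 E=1 S=0 W=2
Step 2 [NS]: N:empty,E:wait,S:empty,W:wait | queues: N=0 E=1 S=0 W=2
Step 3 [NS]: N:empty,E:wait,S:empty,W:wait | queues: N=0 E=1 S=0 W=2
Step 4 [EW]: N:wait,E:car4-GO,S:wait,W:car2-GO | queues: N=0 E=0 S=0 W=1

N: empty
E: empty
S: empty
W: 3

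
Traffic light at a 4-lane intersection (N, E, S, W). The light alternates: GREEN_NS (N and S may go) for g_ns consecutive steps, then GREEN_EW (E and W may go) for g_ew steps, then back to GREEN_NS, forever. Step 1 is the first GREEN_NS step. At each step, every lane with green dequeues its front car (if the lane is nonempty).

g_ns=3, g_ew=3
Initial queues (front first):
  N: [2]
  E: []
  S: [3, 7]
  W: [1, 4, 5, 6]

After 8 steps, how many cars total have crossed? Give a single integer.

Step 1 [NS]: N:car2-GO,E:wait,S:car3-GO,W:wait | queues: N=0 E=0 S=1 W=4
Step 2 [NS]: N:empty,E:wait,S:car7-GO,W:wait | queues: N=0 E=0 S=0 W=4
Step 3 [NS]: N:empty,E:wait,S:empty,W:wait | queues: N=0 E=0 S=0 W=4
Step 4 [EW]: N:wait,E:empty,S:wait,W:car1-GO | queues: N=0 E=0 S=0 W=3
Step 5 [EW]: N:wait,E:empty,S:wait,W:car4-GO | queues: N=0 E=0 S=0 W=2
Step 6 [EW]: N:wait,E:empty,S:wait,W:car5-GO | queues: N=0 E=0 S=0 W=1
Step 7 [NS]: N:empty,E:wait,S:empty,W:wait | queues: N=0 E=0 S=0 W=1
Step 8 [NS]: N:empty,E:wait,S:empty,W:wait | queues: N=0 E=0 S=0 W=1
Cars crossed by step 8: 6

Answer: 6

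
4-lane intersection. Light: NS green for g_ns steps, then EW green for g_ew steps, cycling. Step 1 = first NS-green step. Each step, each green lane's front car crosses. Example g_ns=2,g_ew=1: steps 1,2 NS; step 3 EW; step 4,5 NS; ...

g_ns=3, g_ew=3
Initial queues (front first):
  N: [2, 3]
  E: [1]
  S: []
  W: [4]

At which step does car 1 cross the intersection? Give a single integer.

Step 1 [NS]: N:car2-GO,E:wait,S:empty,W:wait | queues: N=1 E=1 S=0 W=1
Step 2 [NS]: N:car3-GO,E:wait,S:empty,W:wait | queues: N=0 E=1 S=0 W=1
Step 3 [NS]: N:empty,E:wait,S:empty,W:wait | queues: N=0 E=1 S=0 W=1
Step 4 [EW]: N:wait,E:car1-GO,S:wait,W:car4-GO | queues: N=0 E=0 S=0 W=0
Car 1 crosses at step 4

4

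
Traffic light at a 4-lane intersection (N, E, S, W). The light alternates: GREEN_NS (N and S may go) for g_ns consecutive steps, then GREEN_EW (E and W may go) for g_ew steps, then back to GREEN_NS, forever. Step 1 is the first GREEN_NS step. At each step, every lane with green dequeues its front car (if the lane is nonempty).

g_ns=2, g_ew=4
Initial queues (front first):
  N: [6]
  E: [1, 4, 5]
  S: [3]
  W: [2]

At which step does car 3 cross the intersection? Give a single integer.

Step 1 [NS]: N:car6-GO,E:wait,S:car3-GO,W:wait | queues: N=0 E=3 S=0 W=1
Step 2 [NS]: N:empty,E:wait,S:empty,W:wait | queues: N=0 E=3 S=0 W=1
Step 3 [EW]: N:wait,E:car1-GO,S:wait,W:car2-GO | queues: N=0 E=2 S=0 W=0
Step 4 [EW]: N:wait,E:car4-GO,S:wait,W:empty | queues: N=0 E=1 S=0 W=0
Step 5 [EW]: N:wait,E:car5-GO,S:wait,W:empty | queues: N=0 E=0 S=0 W=0
Car 3 crosses at step 1

1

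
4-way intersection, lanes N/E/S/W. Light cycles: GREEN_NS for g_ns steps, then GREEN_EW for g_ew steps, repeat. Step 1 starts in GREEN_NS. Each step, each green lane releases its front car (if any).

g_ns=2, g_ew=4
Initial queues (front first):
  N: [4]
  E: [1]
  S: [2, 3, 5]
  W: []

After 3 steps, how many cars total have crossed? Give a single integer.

Answer: 4

Derivation:
Step 1 [NS]: N:car4-GO,E:wait,S:car2-GO,W:wait | queues: N=0 E=1 S=2 W=0
Step 2 [NS]: N:empty,E:wait,S:car3-GO,W:wait | queues: N=0 E=1 S=1 W=0
Step 3 [EW]: N:wait,E:car1-GO,S:wait,W:empty | queues: N=0 E=0 S=1 W=0
Cars crossed by step 3: 4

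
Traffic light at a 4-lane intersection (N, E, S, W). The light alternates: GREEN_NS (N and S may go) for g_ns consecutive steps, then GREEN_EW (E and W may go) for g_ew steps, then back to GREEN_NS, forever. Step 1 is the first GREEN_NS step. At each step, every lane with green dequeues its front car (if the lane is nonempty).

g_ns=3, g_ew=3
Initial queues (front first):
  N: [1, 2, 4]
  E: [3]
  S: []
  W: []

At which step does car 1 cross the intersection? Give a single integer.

Step 1 [NS]: N:car1-GO,E:wait,S:empty,W:wait | queues: N=2 E=1 S=0 W=0
Step 2 [NS]: N:car2-GO,E:wait,S:empty,W:wait | queues: N=1 E=1 S=0 W=0
Step 3 [NS]: N:car4-GO,E:wait,S:empty,W:wait | queues: N=0 E=1 S=0 W=0
Step 4 [EW]: N:wait,E:car3-GO,S:wait,W:empty | queues: N=0 E=0 S=0 W=0
Car 1 crosses at step 1

1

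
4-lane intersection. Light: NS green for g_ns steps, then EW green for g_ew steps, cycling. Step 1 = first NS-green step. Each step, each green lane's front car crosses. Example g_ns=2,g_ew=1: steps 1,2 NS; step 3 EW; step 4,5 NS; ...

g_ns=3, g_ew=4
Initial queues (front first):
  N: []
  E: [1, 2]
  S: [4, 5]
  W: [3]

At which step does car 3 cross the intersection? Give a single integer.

Step 1 [NS]: N:empty,E:wait,S:car4-GO,W:wait | queues: N=0 E=2 S=1 W=1
Step 2 [NS]: N:empty,E:wait,S:car5-GO,W:wait | queues: N=0 E=2 S=0 W=1
Step 3 [NS]: N:empty,E:wait,S:empty,W:wait | queues: N=0 E=2 S=0 W=1
Step 4 [EW]: N:wait,E:car1-GO,S:wait,W:car3-GO | queues: N=0 E=1 S=0 W=0
Step 5 [EW]: N:wait,E:car2-GO,S:wait,W:empty | queues: N=0 E=0 S=0 W=0
Car 3 crosses at step 4

4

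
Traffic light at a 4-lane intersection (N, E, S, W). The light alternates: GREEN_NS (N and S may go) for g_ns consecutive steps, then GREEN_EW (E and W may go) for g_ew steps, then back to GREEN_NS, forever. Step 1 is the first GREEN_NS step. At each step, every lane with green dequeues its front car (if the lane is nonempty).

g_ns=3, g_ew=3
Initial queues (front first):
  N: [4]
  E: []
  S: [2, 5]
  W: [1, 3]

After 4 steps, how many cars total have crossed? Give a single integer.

Answer: 4

Derivation:
Step 1 [NS]: N:car4-GO,E:wait,S:car2-GO,W:wait | queues: N=0 E=0 S=1 W=2
Step 2 [NS]: N:empty,E:wait,S:car5-GO,W:wait | queues: N=0 E=0 S=0 W=2
Step 3 [NS]: N:empty,E:wait,S:empty,W:wait | queues: N=0 E=0 S=0 W=2
Step 4 [EW]: N:wait,E:empty,S:wait,W:car1-GO | queues: N=0 E=0 S=0 W=1
Cars crossed by step 4: 4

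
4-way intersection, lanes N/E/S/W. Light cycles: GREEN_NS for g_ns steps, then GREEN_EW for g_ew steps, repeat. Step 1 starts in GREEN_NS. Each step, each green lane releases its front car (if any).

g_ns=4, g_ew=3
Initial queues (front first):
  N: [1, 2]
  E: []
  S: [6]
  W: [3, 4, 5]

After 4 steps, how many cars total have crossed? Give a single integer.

Answer: 3

Derivation:
Step 1 [NS]: N:car1-GO,E:wait,S:car6-GO,W:wait | queues: N=1 E=0 S=0 W=3
Step 2 [NS]: N:car2-GO,E:wait,S:empty,W:wait | queues: N=0 E=0 S=0 W=3
Step 3 [NS]: N:empty,E:wait,S:empty,W:wait | queues: N=0 E=0 S=0 W=3
Step 4 [NS]: N:empty,E:wait,S:empty,W:wait | queues: N=0 E=0 S=0 W=3
Cars crossed by step 4: 3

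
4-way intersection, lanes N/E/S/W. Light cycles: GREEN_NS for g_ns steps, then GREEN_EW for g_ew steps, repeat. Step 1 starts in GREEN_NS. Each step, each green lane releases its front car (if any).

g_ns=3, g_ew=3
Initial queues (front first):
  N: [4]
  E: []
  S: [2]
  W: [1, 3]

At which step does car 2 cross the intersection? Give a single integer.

Step 1 [NS]: N:car4-GO,E:wait,S:car2-GO,W:wait | queues: N=0 E=0 S=0 W=2
Step 2 [NS]: N:empty,E:wait,S:empty,W:wait | queues: N=0 E=0 S=0 W=2
Step 3 [NS]: N:empty,E:wait,S:empty,W:wait | queues: N=0 E=0 S=0 W=2
Step 4 [EW]: N:wait,E:empty,S:wait,W:car1-GO | queues: N=0 E=0 S=0 W=1
Step 5 [EW]: N:wait,E:empty,S:wait,W:car3-GO | queues: N=0 E=0 S=0 W=0
Car 2 crosses at step 1

1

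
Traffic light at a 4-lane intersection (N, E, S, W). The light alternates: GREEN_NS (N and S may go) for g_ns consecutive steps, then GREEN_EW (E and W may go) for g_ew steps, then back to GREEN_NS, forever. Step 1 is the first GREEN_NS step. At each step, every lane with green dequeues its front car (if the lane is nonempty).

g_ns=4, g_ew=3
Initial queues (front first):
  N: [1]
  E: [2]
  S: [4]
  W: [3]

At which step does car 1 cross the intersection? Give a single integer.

Step 1 [NS]: N:car1-GO,E:wait,S:car4-GO,W:wait | queues: N=0 E=1 S=0 W=1
Step 2 [NS]: N:empty,E:wait,S:empty,W:wait | queues: N=0 E=1 S=0 W=1
Step 3 [NS]: N:empty,E:wait,S:empty,W:wait | queues: N=0 E=1 S=0 W=1
Step 4 [NS]: N:empty,E:wait,S:empty,W:wait | queues: N=0 E=1 S=0 W=1
Step 5 [EW]: N:wait,E:car2-GO,S:wait,W:car3-GO | queues: N=0 E=0 S=0 W=0
Car 1 crosses at step 1

1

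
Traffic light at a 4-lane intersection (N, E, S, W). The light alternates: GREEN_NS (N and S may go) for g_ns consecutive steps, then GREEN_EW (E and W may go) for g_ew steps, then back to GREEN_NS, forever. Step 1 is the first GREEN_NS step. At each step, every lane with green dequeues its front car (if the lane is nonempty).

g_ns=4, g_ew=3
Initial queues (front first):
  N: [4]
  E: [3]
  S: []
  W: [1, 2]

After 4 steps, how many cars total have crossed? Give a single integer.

Step 1 [NS]: N:car4-GO,E:wait,S:empty,W:wait | queues: N=0 E=1 S=0 W=2
Step 2 [NS]: N:empty,E:wait,S:empty,W:wait | queues: N=0 E=1 S=0 W=2
Step 3 [NS]: N:empty,E:wait,S:empty,W:wait | queues: N=0 E=1 S=0 W=2
Step 4 [NS]: N:empty,E:wait,S:empty,W:wait | queues: N=0 E=1 S=0 W=2
Cars crossed by step 4: 1

Answer: 1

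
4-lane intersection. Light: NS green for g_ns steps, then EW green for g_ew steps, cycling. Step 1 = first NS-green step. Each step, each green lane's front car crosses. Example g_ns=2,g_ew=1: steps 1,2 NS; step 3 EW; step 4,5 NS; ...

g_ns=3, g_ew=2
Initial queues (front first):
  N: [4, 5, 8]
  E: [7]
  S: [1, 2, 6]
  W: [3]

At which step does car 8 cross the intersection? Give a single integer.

Step 1 [NS]: N:car4-GO,E:wait,S:car1-GO,W:wait | queues: N=2 E=1 S=2 W=1
Step 2 [NS]: N:car5-GO,E:wait,S:car2-GO,W:wait | queues: N=1 E=1 S=1 W=1
Step 3 [NS]: N:car8-GO,E:wait,S:car6-GO,W:wait | queues: N=0 E=1 S=0 W=1
Step 4 [EW]: N:wait,E:car7-GO,S:wait,W:car3-GO | queues: N=0 E=0 S=0 W=0
Car 8 crosses at step 3

3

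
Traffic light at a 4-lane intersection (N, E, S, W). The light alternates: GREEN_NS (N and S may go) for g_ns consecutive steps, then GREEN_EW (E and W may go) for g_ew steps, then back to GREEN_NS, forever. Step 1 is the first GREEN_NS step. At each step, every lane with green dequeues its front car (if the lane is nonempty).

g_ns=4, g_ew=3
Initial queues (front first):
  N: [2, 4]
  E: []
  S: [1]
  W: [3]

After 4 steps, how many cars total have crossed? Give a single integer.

Step 1 [NS]: N:car2-GO,E:wait,S:car1-GO,W:wait | queues: N=1 E=0 S=0 W=1
Step 2 [NS]: N:car4-GO,E:wait,S:empty,W:wait | queues: N=0 E=0 S=0 W=1
Step 3 [NS]: N:empty,E:wait,S:empty,W:wait | queues: N=0 E=0 S=0 W=1
Step 4 [NS]: N:empty,E:wait,S:empty,W:wait | queues: N=0 E=0 S=0 W=1
Cars crossed by step 4: 3

Answer: 3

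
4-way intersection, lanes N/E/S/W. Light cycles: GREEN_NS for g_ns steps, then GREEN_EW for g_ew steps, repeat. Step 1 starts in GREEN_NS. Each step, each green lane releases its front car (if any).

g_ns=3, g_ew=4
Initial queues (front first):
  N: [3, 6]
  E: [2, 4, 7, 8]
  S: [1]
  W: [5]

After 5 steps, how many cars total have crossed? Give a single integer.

Step 1 [NS]: N:car3-GO,E:wait,S:car1-GO,W:wait | queues: N=1 E=4 S=0 W=1
Step 2 [NS]: N:car6-GO,E:wait,S:empty,W:wait | queues: N=0 E=4 S=0 W=1
Step 3 [NS]: N:empty,E:wait,S:empty,W:wait | queues: N=0 E=4 S=0 W=1
Step 4 [EW]: N:wait,E:car2-GO,S:wait,W:car5-GO | queues: N=0 E=3 S=0 W=0
Step 5 [EW]: N:wait,E:car4-GO,S:wait,W:empty | queues: N=0 E=2 S=0 W=0
Cars crossed by step 5: 6

Answer: 6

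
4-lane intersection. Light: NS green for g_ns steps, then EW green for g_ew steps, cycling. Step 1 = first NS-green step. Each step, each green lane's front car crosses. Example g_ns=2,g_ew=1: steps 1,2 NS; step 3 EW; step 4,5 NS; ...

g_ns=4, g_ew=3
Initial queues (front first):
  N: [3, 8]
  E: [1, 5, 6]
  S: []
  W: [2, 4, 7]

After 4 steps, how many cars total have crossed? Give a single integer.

Answer: 2

Derivation:
Step 1 [NS]: N:car3-GO,E:wait,S:empty,W:wait | queues: N=1 E=3 S=0 W=3
Step 2 [NS]: N:car8-GO,E:wait,S:empty,W:wait | queues: N=0 E=3 S=0 W=3
Step 3 [NS]: N:empty,E:wait,S:empty,W:wait | queues: N=0 E=3 S=0 W=3
Step 4 [NS]: N:empty,E:wait,S:empty,W:wait | queues: N=0 E=3 S=0 W=3
Cars crossed by step 4: 2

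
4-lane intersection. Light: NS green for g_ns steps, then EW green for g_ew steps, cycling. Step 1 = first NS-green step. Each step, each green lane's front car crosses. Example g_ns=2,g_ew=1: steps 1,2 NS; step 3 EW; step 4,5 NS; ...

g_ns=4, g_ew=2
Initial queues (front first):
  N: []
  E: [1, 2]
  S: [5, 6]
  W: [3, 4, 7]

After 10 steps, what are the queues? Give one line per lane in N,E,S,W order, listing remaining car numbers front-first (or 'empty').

Step 1 [NS]: N:empty,E:wait,S:car5-GO,W:wait | queues: N=0 E=2 S=1 W=3
Step 2 [NS]: N:empty,E:wait,S:car6-GO,W:wait | queues: N=0 E=2 S=0 W=3
Step 3 [NS]: N:empty,E:wait,S:empty,W:wait | queues: N=0 E=2 S=0 W=3
Step 4 [NS]: N:empty,E:wait,S:empty,W:wait | queues: N=0 E=2 S=0 W=3
Step 5 [EW]: N:wait,E:car1-GO,S:wait,W:car3-GO | queues: N=0 E=1 S=0 W=2
Step 6 [EW]: N:wait,E:car2-GO,S:wait,W:car4-GO | queues: N=0 E=0 S=0 W=1
Step 7 [NS]: N:empty,E:wait,S:empty,W:wait | queues: N=0 E=0 S=0 W=1
Step 8 [NS]: N:empty,E:wait,S:empty,W:wait | queues: N=0 E=0 S=0 W=1
Step 9 [NS]: N:empty,E:wait,S:empty,W:wait | queues: N=0 E=0 S=0 W=1
Step 10 [NS]: N:empty,E:wait,S:empty,W:wait | queues: N=0 E=0 S=0 W=1

N: empty
E: empty
S: empty
W: 7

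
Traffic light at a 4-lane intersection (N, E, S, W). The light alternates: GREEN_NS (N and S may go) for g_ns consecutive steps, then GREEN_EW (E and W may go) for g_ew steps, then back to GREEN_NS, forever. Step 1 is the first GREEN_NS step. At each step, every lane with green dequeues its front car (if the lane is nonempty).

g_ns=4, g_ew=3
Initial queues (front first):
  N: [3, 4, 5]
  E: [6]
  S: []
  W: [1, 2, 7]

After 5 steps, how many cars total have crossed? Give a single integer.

Answer: 5

Derivation:
Step 1 [NS]: N:car3-GO,E:wait,S:empty,W:wait | queues: N=2 E=1 S=0 W=3
Step 2 [NS]: N:car4-GO,E:wait,S:empty,W:wait | queues: N=1 E=1 S=0 W=3
Step 3 [NS]: N:car5-GO,E:wait,S:empty,W:wait | queues: N=0 E=1 S=0 W=3
Step 4 [NS]: N:empty,E:wait,S:empty,W:wait | queues: N=0 E=1 S=0 W=3
Step 5 [EW]: N:wait,E:car6-GO,S:wait,W:car1-GO | queues: N=0 E=0 S=0 W=2
Cars crossed by step 5: 5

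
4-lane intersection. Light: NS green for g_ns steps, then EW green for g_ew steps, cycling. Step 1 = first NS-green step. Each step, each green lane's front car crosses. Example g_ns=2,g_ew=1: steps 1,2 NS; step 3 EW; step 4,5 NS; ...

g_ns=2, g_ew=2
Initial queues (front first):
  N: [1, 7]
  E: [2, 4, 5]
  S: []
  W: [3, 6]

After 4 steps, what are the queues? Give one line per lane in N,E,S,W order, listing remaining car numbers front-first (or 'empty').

Step 1 [NS]: N:car1-GO,E:wait,S:empty,W:wait | queues: N=1 E=3 S=0 W=2
Step 2 [NS]: N:car7-GO,E:wait,S:empty,W:wait | queues: N=0 E=3 S=0 W=2
Step 3 [EW]: N:wait,E:car2-GO,S:wait,W:car3-GO | queues: N=0 E=2 S=0 W=1
Step 4 [EW]: N:wait,E:car4-GO,S:wait,W:car6-GO | queues: N=0 E=1 S=0 W=0

N: empty
E: 5
S: empty
W: empty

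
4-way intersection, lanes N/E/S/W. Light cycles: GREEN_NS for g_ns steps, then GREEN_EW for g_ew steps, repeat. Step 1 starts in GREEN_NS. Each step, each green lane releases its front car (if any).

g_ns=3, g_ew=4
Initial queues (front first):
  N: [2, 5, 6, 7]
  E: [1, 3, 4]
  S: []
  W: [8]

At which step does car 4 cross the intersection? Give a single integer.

Step 1 [NS]: N:car2-GO,E:wait,S:empty,W:wait | queues: N=3 E=3 S=0 W=1
Step 2 [NS]: N:car5-GO,E:wait,S:empty,W:wait | queues: N=2 E=3 S=0 W=1
Step 3 [NS]: N:car6-GO,E:wait,S:empty,W:wait | queues: N=1 E=3 S=0 W=1
Step 4 [EW]: N:wait,E:car1-GO,S:wait,W:car8-GO | queues: N=1 E=2 S=0 W=0
Step 5 [EW]: N:wait,E:car3-GO,S:wait,W:empty | queues: N=1 E=1 S=0 W=0
Step 6 [EW]: N:wait,E:car4-GO,S:wait,W:empty | queues: N=1 E=0 S=0 W=0
Step 7 [EW]: N:wait,E:empty,S:wait,W:empty | queues: N=1 E=0 S=0 W=0
Step 8 [NS]: N:car7-GO,E:wait,S:empty,W:wait | queues: N=0 E=0 S=0 W=0
Car 4 crosses at step 6

6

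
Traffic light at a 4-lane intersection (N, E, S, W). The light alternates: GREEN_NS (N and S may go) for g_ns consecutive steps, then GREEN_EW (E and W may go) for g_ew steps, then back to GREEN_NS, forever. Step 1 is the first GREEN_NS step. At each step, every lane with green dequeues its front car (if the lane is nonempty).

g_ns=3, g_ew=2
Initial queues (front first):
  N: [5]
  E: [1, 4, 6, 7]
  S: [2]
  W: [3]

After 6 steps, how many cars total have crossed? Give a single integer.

Answer: 5

Derivation:
Step 1 [NS]: N:car5-GO,E:wait,S:car2-GO,W:wait | queues: N=0 E=4 S=0 W=1
Step 2 [NS]: N:empty,E:wait,S:empty,W:wait | queues: N=0 E=4 S=0 W=1
Step 3 [NS]: N:empty,E:wait,S:empty,W:wait | queues: N=0 E=4 S=0 W=1
Step 4 [EW]: N:wait,E:car1-GO,S:wait,W:car3-GO | queues: N=0 E=3 S=0 W=0
Step 5 [EW]: N:wait,E:car4-GO,S:wait,W:empty | queues: N=0 E=2 S=0 W=0
Step 6 [NS]: N:empty,E:wait,S:empty,W:wait | queues: N=0 E=2 S=0 W=0
Cars crossed by step 6: 5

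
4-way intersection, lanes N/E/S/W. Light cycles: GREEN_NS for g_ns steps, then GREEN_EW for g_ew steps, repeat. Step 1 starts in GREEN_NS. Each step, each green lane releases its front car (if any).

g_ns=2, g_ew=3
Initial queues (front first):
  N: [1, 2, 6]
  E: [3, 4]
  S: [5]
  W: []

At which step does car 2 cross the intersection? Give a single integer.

Step 1 [NS]: N:car1-GO,E:wait,S:car5-GO,W:wait | queues: N=2 E=2 S=0 W=0
Step 2 [NS]: N:car2-GO,E:wait,S:empty,W:wait | queues: N=1 E=2 S=0 W=0
Step 3 [EW]: N:wait,E:car3-GO,S:wait,W:empty | queues: N=1 E=1 S=0 W=0
Step 4 [EW]: N:wait,E:car4-GO,S:wait,W:empty | queues: N=1 E=0 S=0 W=0
Step 5 [EW]: N:wait,E:empty,S:wait,W:empty | queues: N=1 E=0 S=0 W=0
Step 6 [NS]: N:car6-GO,E:wait,S:empty,W:wait | queues: N=0 E=0 S=0 W=0
Car 2 crosses at step 2

2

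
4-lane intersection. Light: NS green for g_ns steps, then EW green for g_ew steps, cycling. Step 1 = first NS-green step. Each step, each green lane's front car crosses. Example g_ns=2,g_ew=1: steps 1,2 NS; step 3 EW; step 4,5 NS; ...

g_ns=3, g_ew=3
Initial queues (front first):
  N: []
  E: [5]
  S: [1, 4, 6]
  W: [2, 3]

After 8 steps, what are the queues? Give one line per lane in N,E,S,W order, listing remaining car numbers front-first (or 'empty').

Step 1 [NS]: N:empty,E:wait,S:car1-GO,W:wait | queues: N=0 E=1 S=2 W=2
Step 2 [NS]: N:empty,E:wait,S:car4-GO,W:wait | queues: N=0 E=1 S=1 W=2
Step 3 [NS]: N:empty,E:wait,S:car6-GO,W:wait | queues: N=0 E=1 S=0 W=2
Step 4 [EW]: N:wait,E:car5-GO,S:wait,W:car2-GO | queues: N=0 E=0 S=0 W=1
Step 5 [EW]: N:wait,E:empty,S:wait,W:car3-GO | queues: N=0 E=0 S=0 W=0

N: empty
E: empty
S: empty
W: empty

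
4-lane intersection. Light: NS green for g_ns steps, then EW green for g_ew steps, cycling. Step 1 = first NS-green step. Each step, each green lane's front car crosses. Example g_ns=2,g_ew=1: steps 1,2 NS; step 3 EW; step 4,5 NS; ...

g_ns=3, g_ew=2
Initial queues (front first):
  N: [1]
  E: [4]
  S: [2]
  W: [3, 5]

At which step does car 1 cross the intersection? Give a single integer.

Step 1 [NS]: N:car1-GO,E:wait,S:car2-GO,W:wait | queues: N=0 E=1 S=0 W=2
Step 2 [NS]: N:empty,E:wait,S:empty,W:wait | queues: N=0 E=1 S=0 W=2
Step 3 [NS]: N:empty,E:wait,S:empty,W:wait | queues: N=0 E=1 S=0 W=2
Step 4 [EW]: N:wait,E:car4-GO,S:wait,W:car3-GO | queues: N=0 E=0 S=0 W=1
Step 5 [EW]: N:wait,E:empty,S:wait,W:car5-GO | queues: N=0 E=0 S=0 W=0
Car 1 crosses at step 1

1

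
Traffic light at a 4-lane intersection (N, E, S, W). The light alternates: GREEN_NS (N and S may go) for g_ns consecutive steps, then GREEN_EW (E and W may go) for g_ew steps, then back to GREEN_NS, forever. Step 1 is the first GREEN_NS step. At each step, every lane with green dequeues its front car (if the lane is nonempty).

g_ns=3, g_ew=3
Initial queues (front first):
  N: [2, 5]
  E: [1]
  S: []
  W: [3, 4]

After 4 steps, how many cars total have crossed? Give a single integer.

Answer: 4

Derivation:
Step 1 [NS]: N:car2-GO,E:wait,S:empty,W:wait | queues: N=1 E=1 S=0 W=2
Step 2 [NS]: N:car5-GO,E:wait,S:empty,W:wait | queues: N=0 E=1 S=0 W=2
Step 3 [NS]: N:empty,E:wait,S:empty,W:wait | queues: N=0 E=1 S=0 W=2
Step 4 [EW]: N:wait,E:car1-GO,S:wait,W:car3-GO | queues: N=0 E=0 S=0 W=1
Cars crossed by step 4: 4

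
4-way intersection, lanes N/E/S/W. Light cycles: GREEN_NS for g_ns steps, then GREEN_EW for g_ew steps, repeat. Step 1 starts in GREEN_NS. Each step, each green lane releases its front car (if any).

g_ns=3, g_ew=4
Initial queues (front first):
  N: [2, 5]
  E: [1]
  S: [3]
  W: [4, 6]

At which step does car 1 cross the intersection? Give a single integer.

Step 1 [NS]: N:car2-GO,E:wait,S:car3-GO,W:wait | queues: N=1 E=1 S=0 W=2
Step 2 [NS]: N:car5-GO,E:wait,S:empty,W:wait | queues: N=0 E=1 S=0 W=2
Step 3 [NS]: N:empty,E:wait,S:empty,W:wait | queues: N=0 E=1 S=0 W=2
Step 4 [EW]: N:wait,E:car1-GO,S:wait,W:car4-GO | queues: N=0 E=0 S=0 W=1
Step 5 [EW]: N:wait,E:empty,S:wait,W:car6-GO | queues: N=0 E=0 S=0 W=0
Car 1 crosses at step 4

4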